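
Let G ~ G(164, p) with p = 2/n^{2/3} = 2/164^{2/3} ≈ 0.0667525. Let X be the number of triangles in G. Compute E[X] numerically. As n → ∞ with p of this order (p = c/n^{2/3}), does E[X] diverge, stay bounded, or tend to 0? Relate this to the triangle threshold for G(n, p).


Number of potential triangles: C(164, 3) = 721764.
Each occurs with probability p³ ≈ (0.0667525)³ ≈ 2.97441999e-04.
By linearity: E[X] = C(164, 3)·p³ ≈ 721764 · 2.97441999e-04 ≈ 214.682927.
Since α = 2/3 < 1, p = c/n^{2/3} ≫ 1/n is above the triangle threshold p ~ 1/n. Asymptotically E[X] ~ (c³/6)·n^{3(1−α)} = (2³/6)·n^{1} → ∞; triangles are abundant w.h.p.

E[X] ≈ 214.682927; in regime p = Θ(1/n^{2/3}) E[X] diverges (above the triangle threshold p ~ 1/n).


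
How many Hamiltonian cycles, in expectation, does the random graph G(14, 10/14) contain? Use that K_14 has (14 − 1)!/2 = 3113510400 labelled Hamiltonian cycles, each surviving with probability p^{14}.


K_14 has (14 − 1)!/2 = 3113510400 labelled Hamiltonian cycles.
For each such Hamiltonian cycle H, let X_H = 1 if all 14 edges of H are present in G. Then P[X_H = 1] = p^{14} = (5/7)^{14} = 6103515625/678223072849.
By linearity of expectation: E[X] = Σ_H E[X_H] = 3113510400 · p^{14} = 3113510400 · 6103515625/678223072849 = 2714765625000000000/96889010407.
Numerically: E[X] ≈ 2.802e+07.

E[X] = 3113510400 · (5/7)^{14} = 2714765625000000000/96889010407 ≈ 2.802e+07.


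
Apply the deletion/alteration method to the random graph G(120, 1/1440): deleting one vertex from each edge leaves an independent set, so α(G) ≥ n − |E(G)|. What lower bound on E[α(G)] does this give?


E[|E(G)|] = C(120, 2)·p = 7140 · (1/1440) = 119/24.
E[α(G)] ≥ n − E[|E(G)|] = 120 − 119/24 = 2761/24.
Numerically: ≈ 115.0417.
(This is only a lower bound; the true E[α(G)] may be larger.)

E[α(G)] ≥ 2761/24 ≈ 115.0417.


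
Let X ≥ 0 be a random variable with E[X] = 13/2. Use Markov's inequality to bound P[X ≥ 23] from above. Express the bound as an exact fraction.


μ = E[X] = 13/2, a = 23.
Markov: P[X ≥ 23] ≤ μ/a = (13/2)/23 = 13/46.
Numerically: ≈ 0.282609.
(Since a = 23 > μ = 6.500000, the bound 13/46 is < 1 and informative.)

P[X ≥ 23] ≤ 13/46 ≈ 0.282609.


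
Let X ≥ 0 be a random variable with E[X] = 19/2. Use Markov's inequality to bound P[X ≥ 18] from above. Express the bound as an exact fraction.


μ = E[X] = 19/2, a = 18.
Markov: P[X ≥ 18] ≤ μ/a = (19/2)/18 = 19/36.
Numerically: ≈ 0.527778.
(Since a = 18 > μ = 9.500000, the bound 19/36 is < 1 and informative.)

P[X ≥ 18] ≤ 19/36 ≈ 0.527778.


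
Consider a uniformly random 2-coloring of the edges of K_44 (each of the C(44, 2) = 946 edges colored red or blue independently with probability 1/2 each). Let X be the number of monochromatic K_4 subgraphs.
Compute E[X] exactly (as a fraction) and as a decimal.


Let X = Σ_S X_S over the C(44, 4) = 135751 subsets S of size 4, where X_S = 1 if the K_4 on S is monochromatic.
For a fixed S, the K_4 on S has C(4, 2) = 6 edges. P[all 6 edges red] = (1/2)^6, and likewise for blue, so P[monochromatic] = 2·(1/2)^6 = 2^{1 − 6} = 1/32.
By linearity of expectation: E[X] = C(44, 4) · 2^{1 − 6} = 135751 · 1/32 = 135751/32.
Numerically: E[X] ≈ 4242.21875.

E[X] = C(44,4)·2^(1−C(4,2)) = 135751/32 ≈ 4242.21875.


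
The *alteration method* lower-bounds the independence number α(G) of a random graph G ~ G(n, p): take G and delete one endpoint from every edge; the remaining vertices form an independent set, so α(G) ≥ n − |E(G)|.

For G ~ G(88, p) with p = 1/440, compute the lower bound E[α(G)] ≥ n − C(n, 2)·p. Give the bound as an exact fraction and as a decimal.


E[|E(G)|] = C(88, 2)·p = 3828 · (1/440) = 87/10.
E[α(G)] ≥ n − E[|E(G)|] = 88 − 87/10 = 793/10.
Numerically: ≈ 79.3000.
(This is only a lower bound; the true E[α(G)] may be larger.)

E[α(G)] ≥ 793/10 ≈ 79.3000.


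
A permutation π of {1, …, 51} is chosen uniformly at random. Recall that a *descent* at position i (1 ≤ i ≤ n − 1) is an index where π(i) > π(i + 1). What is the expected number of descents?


Write X = Σ X_I over i = 1, …, 50, with X_I the indicator of one descent.
There are 50 indicators.
For each fixed i, the pair (π(i), π(i+1)) is a uniformly random ordered pair of distinct values from {1, …, 51}; by symmetry P[π(i) > π(i+1)] = 1/2.
By linearity: E[X] = 50 · (1/2) = (51 − 1) · (1/2) = 25 ≈ 25.00000.

E[X] = 25 = 25.00000.


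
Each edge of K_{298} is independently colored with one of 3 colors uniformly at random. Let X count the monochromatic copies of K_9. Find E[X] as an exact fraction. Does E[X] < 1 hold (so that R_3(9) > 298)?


E[X] = C(298, 9) · 3^{1 − 36} = 45207677551849890 · 3^{−35} = 45207677551849890/50031545098999707.
As a reduced fraction: E[X] = 15069225850616630/16677181699666569 ≈ 0.904.
Is E[X] < 1? YES.
Since E[X] < 1, there exists a 3-coloring of K_{298} with no monochromatic K_9; hence R_3(9) > 298.

E[X] = 15069225850616630/16677181699666569 ≈ 0.904; E[X] < 1, so R_3(9) > 298.


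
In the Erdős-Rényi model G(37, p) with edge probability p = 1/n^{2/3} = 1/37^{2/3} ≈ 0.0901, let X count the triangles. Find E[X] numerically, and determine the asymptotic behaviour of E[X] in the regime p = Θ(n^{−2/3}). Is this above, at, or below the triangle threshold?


Number of potential triangles: C(37, 3) = 7770.
Each occurs with probability p³ ≈ (0.0901)³ ≈ 7.30460e-04.
By linearity: E[X] = C(37, 3)·p³ ≈ 7770 · 7.30460e-04 ≈ 5.676.
Since α = 2/3 < 1, p = c/n^{2/3} ≫ 1/n is above the triangle threshold p ~ 1/n. Asymptotically E[X] ~ (c³/6)·n^{3(1−α)} = (1³/6)·n^{1} → ∞; triangles are abundant w.h.p.

E[X] ≈ 5.676; in regime p = Θ(1/n^{2/3}) E[X] diverges (above the triangle threshold p ~ 1/n).


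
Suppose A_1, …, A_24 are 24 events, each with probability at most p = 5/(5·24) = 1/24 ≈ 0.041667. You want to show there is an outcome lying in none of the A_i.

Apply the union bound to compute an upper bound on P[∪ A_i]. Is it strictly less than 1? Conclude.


Union bound: P[∪_{i=1}^{24} A_i] ≤ Σ_i P[A_i] ≤ 24·p = 24·(1/24) = 1.
Numerically: 1 ≈ 1.000000.
Is 1 < 1? NO.
Since the bound 1 is ≥ 1, the union bound is uninformative here; it does NOT by itself certify existence.

24·p = 1 ≈ 1.000000; existence NOT certified by the union bound.


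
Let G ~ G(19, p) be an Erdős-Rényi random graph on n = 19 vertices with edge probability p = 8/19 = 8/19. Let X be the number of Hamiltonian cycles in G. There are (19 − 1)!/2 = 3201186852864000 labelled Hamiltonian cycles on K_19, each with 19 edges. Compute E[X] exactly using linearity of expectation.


K_19 has (19 − 1)!/2 = 3201186852864000 labelled Hamiltonian cycles.
For each such Hamiltonian cycle H, let X_H = 1 if all 19 edges of H are present in G. Then P[X_H = 1] = p^{19} = (8/19)^{19} = 144115188075855872/1978419655660313589123979.
By linearity of expectation: E[X] = Σ_H E[X_H] = 3201186852864000 · p^{19} = 3201186852864000 · 144115188075855872/1978419655660313589123979 = 461339645366452518590934417408000/1978419655660313589123979.
Numerically: E[X] ≈ 2.3319e+08.

E[X] = 3201186852864000 · (8/19)^{19} = 461339645366452518590934417408000/1978419655660313589123979 ≈ 2.3319e+08.


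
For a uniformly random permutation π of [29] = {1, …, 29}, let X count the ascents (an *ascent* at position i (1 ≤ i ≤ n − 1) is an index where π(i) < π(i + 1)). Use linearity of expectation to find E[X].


Write X = Σ X_I over i = 1, …, 28, with X_I the indicator of one ascent.
There are 28 indicators.
For each fixed i, the pair (π(i), π(i+1)) is a uniformly random ordered pair of distinct values from {1, …, 29}; by symmetry P[π(i) < π(i+1)] = 1/2.
By linearity: E[X] = 28 · (1/2) = (29 − 1) · (1/2) = 14 ≈ 14.00000.

E[X] = 14 = 14.00000.


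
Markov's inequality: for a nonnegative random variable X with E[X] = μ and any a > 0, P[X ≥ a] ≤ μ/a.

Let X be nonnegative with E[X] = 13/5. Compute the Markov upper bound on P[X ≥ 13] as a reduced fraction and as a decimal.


μ = E[X] = 13/5, a = 13.
Markov: P[X ≥ 13] ≤ μ/a = (13/5)/13 = 1/5.
Numerically: ≈ 0.2000.
(Since a = 13 > μ = 2.6000, the bound 1/5 is < 1 and informative.)

P[X ≥ 13] ≤ 1/5 ≈ 0.2000.


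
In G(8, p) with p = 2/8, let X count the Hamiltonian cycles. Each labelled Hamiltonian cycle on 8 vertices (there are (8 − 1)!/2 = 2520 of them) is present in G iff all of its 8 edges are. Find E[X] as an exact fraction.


K_8 has (8 − 1)!/2 = 2520 labelled Hamiltonian cycles.
For each such Hamiltonian cycle H, let X_H = 1 if all 8 edges of H are present in G. Then P[X_H = 1] = p^{8} = (1/4)^{8} = 1/65536.
By linearity of expectation: E[X] = Σ_H E[X_H] = 2520 · p^{8} = 2520 · 1/65536 = 315/8192.
Numerically: E[X] ≈ 0.038452.

E[X] = 2520 · (1/4)^{8} = 315/8192 ≈ 0.038452.


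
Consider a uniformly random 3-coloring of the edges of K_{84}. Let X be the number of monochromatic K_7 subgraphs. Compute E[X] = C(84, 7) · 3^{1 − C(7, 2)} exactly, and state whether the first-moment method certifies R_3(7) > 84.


E[X] = C(84, 7) · 3^{1 − 21} = 4529365776 · 3^{−20} = 4529365776/3486784401.
As a reduced fraction: E[X] = 55918096/43046721 ≈ 1.29901.
Is E[X] < 1? NO.
Since E[X] ≥ 1, the first-moment bound is inconclusive at n = 84; it does NOT by itself certify R_3(7) > 84.

E[X] = 55918096/43046721 ≈ 1.29901; E[X] ≥ 1; first-moment method inconclusive here.


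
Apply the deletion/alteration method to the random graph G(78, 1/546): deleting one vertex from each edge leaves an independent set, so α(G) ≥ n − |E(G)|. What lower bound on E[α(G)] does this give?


E[|E(G)|] = C(78, 2)·p = 3003 · (1/546) = 11/2.
E[α(G)] ≥ n − E[|E(G)|] = 78 − 11/2 = 145/2.
Numerically: ≈ 72.50000.
(This is only a lower bound; the true E[α(G)] may be larger.)

E[α(G)] ≥ 145/2 ≈ 72.50000.


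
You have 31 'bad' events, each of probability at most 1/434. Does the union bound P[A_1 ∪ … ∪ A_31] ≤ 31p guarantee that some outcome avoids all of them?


Union bound: P[∪_{i=1}^{31} A_i] ≤ Σ_i P[A_i] ≤ 31·p = 31·(1/434) = 1/14.
Numerically: 1/14 ≈ 0.071.
Is 1/14 < 1? YES.
Since P[∪ A_i] ≤ 1/14 < 1, the complement has P[∩ A_i^c] ≥ 1 − 1/14 = 13/14 > 0, so some outcome avoids every A_i.

31·p = 1/14 ≈ 0.071; existence CERTIFIED by the union bound.


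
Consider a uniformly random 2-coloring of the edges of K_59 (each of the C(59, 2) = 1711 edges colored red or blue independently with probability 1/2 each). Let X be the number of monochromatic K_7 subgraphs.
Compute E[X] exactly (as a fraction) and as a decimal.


Let X = Σ_S X_S over the C(59, 7) = 341149446 subsets S of size 7, where X_S = 1 if the K_7 on S is monochromatic.
For a fixed S, the K_7 on S has C(7, 2) = 21 edges. P[all 21 edges red] = (1/2)^21, and likewise for blue, so P[monochromatic] = 2·(1/2)^21 = 2^{1 − 21} = 1/1048576.
By linearity: E[X] = C(59, 7) · 2^{1 − 21} = 341149446 · 1/1048576 = 170574723/524288.
Numerically: E[X] ≈ 325.345465.

E[X] = C(59,7)·2^(1−C(7,2)) = 170574723/524288 ≈ 325.345465.


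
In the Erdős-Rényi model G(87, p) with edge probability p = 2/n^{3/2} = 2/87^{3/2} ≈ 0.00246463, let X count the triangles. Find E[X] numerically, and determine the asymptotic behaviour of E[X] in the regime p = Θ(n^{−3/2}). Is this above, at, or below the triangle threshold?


Number of potential triangles: C(87, 3) = 105995.
Each occurs with probability p³ ≈ (0.00246463)³ ≈ 1.49710876e-08.
By linearity: E[X] = C(87, 3)·p³ ≈ 105995 · 1.49710876e-08 ≈ 0.001587.
Since α = 3/2 > 1, p = c/n^{3/2} = o(1/n) is below the triangle threshold p ~ 1/n. Asymptotically E[X] ~ (c³/6)·n^{3(1−α)} = (2³/6)·n^{-1.5} → 0, so by Markov's inequality G has no triangles w.h.p.

E[X] ≈ 0.001587; in regime p = Θ(1/n^{3/2}) E[X] tends to 0 (below the triangle threshold p ~ 1/n).


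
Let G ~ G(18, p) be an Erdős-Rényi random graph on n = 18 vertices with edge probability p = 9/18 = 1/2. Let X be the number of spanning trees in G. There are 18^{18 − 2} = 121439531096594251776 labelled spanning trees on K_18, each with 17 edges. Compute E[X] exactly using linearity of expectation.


K_18 has 18^{18 − 2} = 121439531096594251776 labelled spanning trees.
For each such spanning tree H, let X_H = 1 if all 17 edges of H are present in G. Then P[X_H = 1] = p^{17} = (1/2)^{17} = 1/131072.
By linearity: E[X] = Σ_H E[X_H] = 121439531096594251776 · p^{17} = 121439531096594251776 · 1/131072 = 1853020188851841/2.
Numerically: E[X] ≈ 9.2651e+14.

E[X] = 121439531096594251776 · (1/2)^{17} = 1853020188851841/2 ≈ 9.2651e+14.


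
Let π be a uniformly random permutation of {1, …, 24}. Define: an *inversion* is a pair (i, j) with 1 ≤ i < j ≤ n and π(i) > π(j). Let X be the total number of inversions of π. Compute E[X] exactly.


Write X = Σ X_I over the C(24, 2) = 276 pairs i < j, with X_I the indicator of one inversion.
There are 276 indicators.
For each fixed pair i < j, the values π(i) and π(j) are two distinct elements of {1, …, 24} in uniformly random order; by symmetry P[π(i) > π(j)] = 1/2.
By linearity: E[X] = 276 · (1/2) = C(24, 2) · (1/2) = 276/2 = 138 ≈ 138.00000.

E[X] = 138 = 138.00000.


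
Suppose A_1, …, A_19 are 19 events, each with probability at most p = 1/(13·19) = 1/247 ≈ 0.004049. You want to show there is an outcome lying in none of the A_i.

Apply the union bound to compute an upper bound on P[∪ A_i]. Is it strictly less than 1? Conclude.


Union bound: P[∪_{i=1}^{19} A_i] ≤ Σ_i P[A_i] ≤ 19·p = 19·(1/247) = 1/13.
Numerically: 1/13 ≈ 0.076923.
Is 1/13 < 1? YES.
Since P[∪ A_i] ≤ 1/13 < 1, the complement has P[∩ A_i^c] ≥ 1 − 1/13 = 12/13 > 0, so some outcome avoids every A_i.

19·p = 1/13 ≈ 0.076923; existence CERTIFIED by the union bound.


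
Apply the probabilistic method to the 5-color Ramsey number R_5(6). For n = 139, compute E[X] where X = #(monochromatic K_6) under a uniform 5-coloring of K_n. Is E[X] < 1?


E[X] = C(139, 6) · 5^{1 − 15} = 8979650478 · 5^{−14} = 8979650478/6103515625.
As a reduced fraction: E[X] = 8979650478/6103515625 ≈ 1.471.
Is E[X] < 1? NO.
Since E[X] ≥ 1, the first-moment bound is inconclusive at n = 139; it does NOT by itself certify R_5(6) > 139.

E[X] = 8979650478/6103515625 ≈ 1.471; E[X] ≥ 1; first-moment method inconclusive here.


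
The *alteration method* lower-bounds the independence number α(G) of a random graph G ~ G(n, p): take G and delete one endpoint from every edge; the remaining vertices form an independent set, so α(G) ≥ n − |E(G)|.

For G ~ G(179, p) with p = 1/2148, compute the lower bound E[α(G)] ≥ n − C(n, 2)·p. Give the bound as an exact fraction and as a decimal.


E[|E(G)|] = C(179, 2)·p = 15931 · (1/2148) = 89/12.
E[α(G)] ≥ n − E[|E(G)|] = 179 − 89/12 = 2059/12.
Numerically: ≈ 171.583.
(This is only a lower bound; the true E[α(G)] may be larger.)

E[α(G)] ≥ 2059/12 ≈ 171.583.


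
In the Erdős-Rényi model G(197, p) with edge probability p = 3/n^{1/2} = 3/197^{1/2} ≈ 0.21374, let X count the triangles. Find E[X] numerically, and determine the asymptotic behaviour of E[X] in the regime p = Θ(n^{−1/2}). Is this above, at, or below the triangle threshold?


Number of potential triangles: C(197, 3) = 1254890.
Each occurs with probability p³ ≈ (0.21374)³ ≈ 9.7648241e-03.
By linearity: E[X] = C(197, 3)·p³ ≈ 1254890 · 9.7648241e-03 ≈ 12253.78013.
Since α = 1/2 < 1, p = c/n^{1/2} ≫ 1/n is above the triangle threshold p ~ 1/n. Asymptotically E[X] ~ (c³/6)·n^{3(1−α)} = (3³/6)·n^{1.5} → ∞; triangles are abundant w.h.p.

E[X] ≈ 12253.78013; in regime p = Θ(1/n^{1/2}) E[X] diverges (above the triangle threshold p ~ 1/n).


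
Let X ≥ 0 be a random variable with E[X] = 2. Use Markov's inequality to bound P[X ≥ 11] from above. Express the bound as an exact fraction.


μ = E[X] = 2, a = 11.
Markov: P[X ≥ 11] ≤ μ/a = (2)/11 = 2/11.
Numerically: ≈ 0.181818.
(Since a = 11 > μ = 2.000000, the bound 2/11 is < 1 and informative.)

P[X ≥ 11] ≤ 2/11 ≈ 0.181818.


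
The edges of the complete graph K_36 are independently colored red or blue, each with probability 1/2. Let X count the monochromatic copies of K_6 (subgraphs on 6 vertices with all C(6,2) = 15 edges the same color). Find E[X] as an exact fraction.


Let X = Σ_S X_S over the C(36, 6) = 1947792 subsets S of size 6, where X_S = 1 if the K_6 on S is monochromatic.
For a fixed S, the K_6 on S has C(6, 2) = 15 edges. P[all 15 edges red] = (1/2)^15, and likewise for blue, so P[monochromatic] = 2·(1/2)^15 = 2^{1 − 15} = 1/16384.
Summing: E[X] = C(36, 6) · 2^{1 − 15} = 1947792 · 1/16384 = 121737/1024.
Numerically: E[X] ≈ 118.8838.

E[X] = C(36,6)·2^(1−C(6,2)) = 121737/1024 ≈ 118.8838.


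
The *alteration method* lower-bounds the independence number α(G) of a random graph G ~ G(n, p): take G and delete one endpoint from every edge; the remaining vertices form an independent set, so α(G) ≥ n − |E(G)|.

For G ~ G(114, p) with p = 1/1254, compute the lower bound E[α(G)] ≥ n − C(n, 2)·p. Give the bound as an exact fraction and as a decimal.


E[|E(G)|] = C(114, 2)·p = 6441 · (1/1254) = 113/22.
E[α(G)] ≥ n − E[|E(G)|] = 114 − 113/22 = 2395/22.
Numerically: ≈ 108.86364.
(This is only a lower bound; the true E[α(G)] may be larger.)

E[α(G)] ≥ 2395/22 ≈ 108.86364.


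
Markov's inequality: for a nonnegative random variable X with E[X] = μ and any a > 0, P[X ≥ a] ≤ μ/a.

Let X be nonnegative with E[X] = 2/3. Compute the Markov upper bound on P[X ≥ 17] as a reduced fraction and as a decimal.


μ = E[X] = 2/3, a = 17.
Markov: P[X ≥ 17] ≤ μ/a = (2/3)/17 = 2/51.
Numerically: ≈ 0.03922.
(Since a = 17 > μ = 0.66667, the bound 2/51 is < 1 and informative.)

P[X ≥ 17] ≤ 2/51 ≈ 0.03922.


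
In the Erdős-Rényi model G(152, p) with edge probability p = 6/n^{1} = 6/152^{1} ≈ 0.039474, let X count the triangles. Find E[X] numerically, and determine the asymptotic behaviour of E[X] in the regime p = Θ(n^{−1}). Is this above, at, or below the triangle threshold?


Number of potential triangles: C(152, 3) = 573800.
Each occurs with probability p³ ≈ (0.039474)³ ≈ 6.1506779e-05.
By linearity: E[X] = C(152, 3)·p³ ≈ 573800 · 6.1506779e-05 ≈ 35.29259.
Here α = 1, so p = 6/n is exactly at the triangle threshold p ~ 1/n. Asymptotically E[X] → c³/6 = 6³/6 = 36 ≈ 36.00000, a bounded constant. In this regime the triangle count is asymptotically Poisson(c³/6).

E[X] ≈ 35.29259; in regime p = Θ(1/n^{1}) E[X] stays bounded (at the triangle threshold p ~ 1/n).


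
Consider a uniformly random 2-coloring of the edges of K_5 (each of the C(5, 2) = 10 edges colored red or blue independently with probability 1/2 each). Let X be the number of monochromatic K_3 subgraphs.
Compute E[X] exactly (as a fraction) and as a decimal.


Let X = Σ_S X_S over the C(5, 3) = 10 subsets S of size 3, where X_S = 1 if the K_3 on S is monochromatic.
For a fixed S, the K_3 on S has C(3, 2) = 3 edges. P[all 3 edges red] = (1/2)^3, and likewise for blue, so P[monochromatic] = 2·(1/2)^3 = 2^{1 − 3} = 1/4.
By linearity of expectation: E[X] = C(5, 3) · 2^{1 − 3} = 10 · 1/4 = 5/2.
Numerically: E[X] ≈ 2.500000.

E[X] = C(5,3)·2^(1−C(3,2)) = 5/2 ≈ 2.500000.


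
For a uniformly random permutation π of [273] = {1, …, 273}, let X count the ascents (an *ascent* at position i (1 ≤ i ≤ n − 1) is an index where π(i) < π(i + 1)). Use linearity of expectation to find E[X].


Write X = Σ X_I over i = 1, …, 272, with X_I the indicator of one ascent.
There are 272 indicators.
For each fixed i, the pair (π(i), π(i+1)) is a uniformly random ordered pair of distinct values from {1, …, 273}; by symmetry P[π(i) < π(i+1)] = 1/2.
By linearity: E[X] = 272 · (1/2) = (273 − 1) · (1/2) = 136 ≈ 136.00000.

E[X] = 136 = 136.00000.


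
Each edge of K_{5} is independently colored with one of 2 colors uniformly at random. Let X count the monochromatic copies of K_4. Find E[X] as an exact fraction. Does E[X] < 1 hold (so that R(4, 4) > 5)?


E[X] = C(5, 4) · 2^{1 − 6} = 5 · 2^{−5} = 5/32.
As a reduced fraction: E[X] = 5/32 ≈ 0.156250.
Is E[X] < 1? YES.
Since E[X] < 1, there exists a 2-coloring of K_{5} with no monochromatic K_4; hence R(4, 4) > 5.

E[X] = 5/32 ≈ 0.156250; E[X] < 1, so R(4, 4) > 5.


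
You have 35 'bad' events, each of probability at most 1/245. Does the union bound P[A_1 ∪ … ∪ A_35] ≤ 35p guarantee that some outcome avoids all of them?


Union bound: P[∪_{i=1}^{35} A_i] ≤ Σ_i P[A_i] ≤ 35·p = 35·(1/245) = 1/7.
Numerically: 1/7 ≈ 0.14286.
Is 1/7 < 1? YES.
Since P[∪ A_i] ≤ 1/7 < 1, the complement has P[∩ A_i^c] ≥ 1 − 1/7 = 6/7 > 0, so some outcome avoids every A_i.

35·p = 1/7 ≈ 0.14286; existence CERTIFIED by the union bound.


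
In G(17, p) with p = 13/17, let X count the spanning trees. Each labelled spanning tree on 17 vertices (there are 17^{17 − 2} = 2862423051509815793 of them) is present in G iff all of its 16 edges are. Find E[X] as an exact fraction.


K_17 has 17^{17 − 2} = 2862423051509815793 labelled spanning trees.
For each such spanning tree H, let X_H = 1 if all 16 edges of H are present in G. Then P[X_H = 1] = p^{16} = (13/17)^{16} = 665416609183179841/48661191875666868481.
Summing the indicators: E[X] = Σ_H E[X_H] = 2862423051509815793 · p^{16} = 2862423051509815793 · 665416609183179841/48661191875666868481 = 665416609183179841/17.
Numerically: E[X] ≈ 3.914e+16.

E[X] = 2862423051509815793 · (13/17)^{16} = 665416609183179841/17 ≈ 3.914e+16.


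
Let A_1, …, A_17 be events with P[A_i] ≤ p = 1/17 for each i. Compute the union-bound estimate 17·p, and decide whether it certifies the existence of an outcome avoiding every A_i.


Union bound: P[∪_{i=1}^{17} A_i] ≤ Σ_i P[A_i] ≤ 17·p = 17·(1/17) = 1.
Numerically: 1 ≈ 1.0000000.
Is 1 < 1? NO.
Since the bound 1 is ≥ 1, the union bound is uninformative here; it does NOT by itself certify existence.

17·p = 1 ≈ 1.0000000; existence NOT certified by the union bound.


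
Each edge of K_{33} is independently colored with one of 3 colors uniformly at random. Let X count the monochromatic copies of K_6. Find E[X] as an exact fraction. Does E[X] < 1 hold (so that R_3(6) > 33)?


E[X] = C(33, 6) · 3^{1 − 15} = 1107568 · 3^{−14} = 1107568/4782969.
As a reduced fraction: E[X] = 1107568/4782969 ≈ 0.232.
Is E[X] < 1? YES.
Since E[X] < 1, there exists a 3-coloring of K_{33} with no monochromatic K_6; hence R_3(6) > 33.

E[X] = 1107568/4782969 ≈ 0.232; E[X] < 1, so R_3(6) > 33.


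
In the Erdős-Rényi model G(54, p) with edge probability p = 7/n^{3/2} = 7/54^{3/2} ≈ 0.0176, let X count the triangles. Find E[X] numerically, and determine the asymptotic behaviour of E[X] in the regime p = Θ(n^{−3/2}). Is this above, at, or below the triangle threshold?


Number of potential triangles: C(54, 3) = 24804.
Each occurs with probability p³ ≈ (0.0176)³ ≈ 5.48937e-06.
By linearity: E[X] = C(54, 3)·p³ ≈ 24804 · 5.48937e-06 ≈ 0.136.
Since α = 3/2 > 1, p = c/n^{3/2} = o(1/n) is below the triangle threshold p ~ 1/n. Asymptotically E[X] ~ (c³/6)·n^{3(1−α)} = (7³/6)·n^{-1.5} → 0, so by Markov's inequality G has no triangles w.h.p.

E[X] ≈ 0.136; in regime p = Θ(1/n^{3/2}) E[X] tends to 0 (below the triangle threshold p ~ 1/n).


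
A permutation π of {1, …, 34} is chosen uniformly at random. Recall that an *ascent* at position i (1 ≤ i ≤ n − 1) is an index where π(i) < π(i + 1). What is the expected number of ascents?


Write X = Σ X_I over i = 1, …, 33, with X_I the indicator of one ascent.
There are 33 indicators.
For each fixed i, the pair (π(i), π(i+1)) is a uniformly random ordered pair of distinct values from {1, …, 34}; by symmetry P[π(i) < π(i+1)] = 1/2.
By linearity: E[X] = 33 · (1/2) = (34 − 1) · (1/2) = 33/2 ≈ 16.5000.

E[X] = 33/2 = 16.5000.


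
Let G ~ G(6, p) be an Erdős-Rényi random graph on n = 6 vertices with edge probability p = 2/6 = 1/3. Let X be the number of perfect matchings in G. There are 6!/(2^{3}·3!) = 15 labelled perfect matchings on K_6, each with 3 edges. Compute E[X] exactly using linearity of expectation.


K_6 has 6!/(2^{3}·3!) = 15 labelled perfect matchings.
For each such perfect matching H, let X_H = 1 if all 3 edges of H are present in G. Then P[X_H = 1] = p^{3} = (1/3)^{3} = 1/27.
Summing the indicators: E[X] = Σ_H E[X_H] = 15 · p^{3} = 15 · 1/27 = 5/9.
Numerically: E[X] ≈ 0.555556.

E[X] = 15 · (1/3)^{3} = 5/9 ≈ 0.555556.


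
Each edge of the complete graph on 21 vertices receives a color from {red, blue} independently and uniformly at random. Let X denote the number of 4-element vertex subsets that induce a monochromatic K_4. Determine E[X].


Let X = Σ_S X_S over the C(21, 4) = 5985 subsets S of size 4, where X_S = 1 if the K_4 on S is monochromatic.
For a fixed S, the K_4 on S has C(4, 2) = 6 edges. P[all 6 edges red] = (1/2)^6, and likewise for blue, so P[monochromatic] = 2·(1/2)^6 = 2^{1 − 6} = 1/32.
By linearity of expectation: E[X] = C(21, 4) · 2^{1 − 6} = 5985 · 1/32 = 5985/32.
Numerically: E[X] ≈ 187.03125.

E[X] = C(21,4)·2^(1−C(4,2)) = 5985/32 ≈ 187.03125.


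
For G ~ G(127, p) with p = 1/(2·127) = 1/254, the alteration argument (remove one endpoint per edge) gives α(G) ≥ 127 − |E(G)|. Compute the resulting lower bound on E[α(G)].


E[|E(G)|] = C(127, 2)·p = 8001 · (1/254) = 63/2.
E[α(G)] ≥ n − E[|E(G)|] = 127 − 63/2 = 191/2.
Numerically: ≈ 95.5000.
(This is only a lower bound; the true E[α(G)] may be larger.)

E[α(G)] ≥ 191/2 ≈ 95.5000.


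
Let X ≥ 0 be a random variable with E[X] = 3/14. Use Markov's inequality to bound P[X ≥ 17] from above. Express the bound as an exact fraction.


μ = E[X] = 3/14, a = 17.
Markov: P[X ≥ 17] ≤ μ/a = (3/14)/17 = 3/238.
Numerically: ≈ 0.012605.
(Since a = 17 > μ = 0.214286, the bound 3/238 is < 1 and informative.)

P[X ≥ 17] ≤ 3/238 ≈ 0.012605.


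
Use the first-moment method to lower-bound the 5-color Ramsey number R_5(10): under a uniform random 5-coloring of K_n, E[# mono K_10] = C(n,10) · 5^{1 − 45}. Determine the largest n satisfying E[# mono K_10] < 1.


We need C(n, 10) · 5^{1 − 45} < 1, i.e. C(n, 10) < 5^{45 − 1} = 5684341886080801486968994140625.
Check values of n near the boundary:
  n = 5390: C(5390, 10) = 5655833965919099070255434039753; 5655833965919099070255434039753 < 5684341886080801486968994140625? YES
  n = 5391: C(5391, 10) = 5666344714787188828795213697883; 5666344714787188828795213697883 < 5684341886080801486968994140625? YES
  n = 5392: C(5392, 10) = 5676873040158402483252283957448; 5676873040158402483252283957448 < 5684341886080801486968994140625? YES
  n = 5393: C(5393, 10) = 5687418968154238267170642278008; 5687418968154238267170642278008 < 5684341886080801486968994140625? NO
  n = 5394: C(5394, 10) = 5697982524930156243149785372878; 5697982524930156243149785372878 < 5684341886080801486968994140625? NO
  n = 5395: C(5395, 10) = 5708563736675616143322765475706; 5708563736675616143322765475706 < 5684341886080801486968994140625? NO
The largest n with C(n, 10) < 5684341886080801486968994140625 is n = 5392 (where E[X] = 5676873040158402483252283957448/5684341886080801486968994140625 ≈ 0.9987). Hence R_5(10) > 5392, i.e. R_5(10) ≥ 5393.

Largest n = 5392; hence R_5(10) > 5392.


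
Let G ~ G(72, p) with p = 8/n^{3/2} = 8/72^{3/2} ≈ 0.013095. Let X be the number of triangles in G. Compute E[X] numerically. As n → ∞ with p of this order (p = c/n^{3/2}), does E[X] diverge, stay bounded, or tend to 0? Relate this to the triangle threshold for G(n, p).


Number of potential triangles: C(72, 3) = 59640.
Each occurs with probability p³ ≈ (0.013095)³ ≈ 2.2452966e-06.
By linearity: E[X] = C(72, 3)·p³ ≈ 59640 · 2.2452966e-06 ≈ 0.13391.
Since α = 3/2 > 1, p = c/n^{3/2} = o(1/n) is below the triangle threshold p ~ 1/n. Asymptotically E[X] ~ (c³/6)·n^{3(1−α)} = (8³/6)·n^{-1.5} → 0, so by Markov's inequality G has no triangles w.h.p.

E[X] ≈ 0.13391; in regime p = Θ(1/n^{3/2}) E[X] tends to 0 (below the triangle threshold p ~ 1/n).


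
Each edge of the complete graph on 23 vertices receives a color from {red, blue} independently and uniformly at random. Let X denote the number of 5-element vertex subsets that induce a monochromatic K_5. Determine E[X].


Let X = Σ_S X_S over the C(23, 5) = 33649 subsets S of size 5, where X_S = 1 if the K_5 on S is monochromatic.
For a fixed S, the K_5 on S has C(5, 2) = 10 edges. P[all 10 edges red] = (1/2)^10, and likewise for blue, so P[monochromatic] = 2·(1/2)^10 = 2^{1 − 10} = 1/512.
By linearity: E[X] = C(23, 5) · 2^{1 − 10} = 33649 · 1/512 = 33649/512.
Numerically: E[X] ≈ 65.720703.

E[X] = C(23,5)·2^(1−C(5,2)) = 33649/512 ≈ 65.720703.


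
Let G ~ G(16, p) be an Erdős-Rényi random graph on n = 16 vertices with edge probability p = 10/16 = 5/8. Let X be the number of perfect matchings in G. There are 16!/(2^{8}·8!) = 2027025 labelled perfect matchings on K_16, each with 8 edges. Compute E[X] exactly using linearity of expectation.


K_16 has 16!/(2^{8}·8!) = 2027025 labelled perfect matchings.
For each such perfect matching H, let X_H = 1 if all 8 edges of H are present in G. Then P[X_H = 1] = p^{8} = (5/8)^{8} = 390625/16777216.
Summing the indicators: E[X] = Σ_H E[X_H] = 2027025 · p^{8} = 2027025 · 390625/16777216 = 791806640625/16777216.
Numerically: E[X] ≈ 47195.4.

E[X] = 2027025 · (5/8)^{8} = 791806640625/16777216 ≈ 47195.4.


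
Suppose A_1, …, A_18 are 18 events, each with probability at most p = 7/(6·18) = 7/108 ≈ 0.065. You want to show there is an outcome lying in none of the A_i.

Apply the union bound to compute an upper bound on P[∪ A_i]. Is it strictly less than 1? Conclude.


Union bound: P[∪_{i=1}^{18} A_i] ≤ Σ_i P[A_i] ≤ 18·p = 18·(7/108) = 7/6.
Numerically: 7/6 ≈ 1.167.
Is 7/6 < 1? NO.
Since the bound 7/6 is ≥ 1, the union bound is uninformative here; it does NOT by itself certify existence.

18·p = 7/6 ≈ 1.167; existence NOT certified by the union bound.


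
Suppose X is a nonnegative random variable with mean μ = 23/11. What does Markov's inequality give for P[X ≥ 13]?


μ = E[X] = 23/11, a = 13.
Markov: P[X ≥ 13] ≤ μ/a = (23/11)/13 = 23/143.
Numerically: ≈ 0.16084.
(Since a = 13 > μ = 2.09091, the bound 23/143 is < 1 and informative.)

P[X ≥ 13] ≤ 23/143 ≈ 0.16084.


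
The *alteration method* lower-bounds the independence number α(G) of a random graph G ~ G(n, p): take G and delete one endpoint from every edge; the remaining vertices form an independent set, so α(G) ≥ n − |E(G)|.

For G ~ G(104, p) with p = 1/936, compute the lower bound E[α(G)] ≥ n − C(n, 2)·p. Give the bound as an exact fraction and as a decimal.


E[|E(G)|] = C(104, 2)·p = 5356 · (1/936) = 103/18.
E[α(G)] ≥ n − E[|E(G)|] = 104 − 103/18 = 1769/18.
Numerically: ≈ 98.278.
(This is only a lower bound; the true E[α(G)] may be larger.)

E[α(G)] ≥ 1769/18 ≈ 98.278.


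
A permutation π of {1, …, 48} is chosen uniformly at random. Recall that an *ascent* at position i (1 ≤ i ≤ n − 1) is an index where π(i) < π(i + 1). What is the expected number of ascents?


Write X = Σ X_I over i = 1, …, 47, with X_I the indicator of one ascent.
There are 47 indicators.
For each fixed i, the pair (π(i), π(i+1)) is a uniformly random ordered pair of distinct values from {1, …, 48}; by symmetry P[π(i) < π(i+1)] = 1/2.
By linearity: E[X] = 47 · (1/2) = (48 − 1) · (1/2) = 47/2 ≈ 23.500000.

E[X] = 47/2 = 23.500000.


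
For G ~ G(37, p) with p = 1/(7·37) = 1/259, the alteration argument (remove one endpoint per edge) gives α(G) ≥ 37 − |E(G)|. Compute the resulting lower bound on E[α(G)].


E[|E(G)|] = C(37, 2)·p = 666 · (1/259) = 18/7.
E[α(G)] ≥ n − E[|E(G)|] = 37 − 18/7 = 241/7.
Numerically: ≈ 34.428571.
(This is only a lower bound; the true E[α(G)] may be larger.)

E[α(G)] ≥ 241/7 ≈ 34.428571.


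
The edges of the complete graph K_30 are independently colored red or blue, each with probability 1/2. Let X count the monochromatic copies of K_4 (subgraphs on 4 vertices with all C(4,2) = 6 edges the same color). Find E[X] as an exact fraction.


Let X = Σ_S X_S over the C(30, 4) = 27405 subsets S of size 4, where X_S = 1 if the K_4 on S is monochromatic.
For a fixed S, the K_4 on S has C(4, 2) = 6 edges. P[all 6 edges red] = (1/2)^6, and likewise for blue, so P[monochromatic] = 2·(1/2)^6 = 2^{1 − 6} = 1/32.
Summing: E[X] = C(30, 4) · 2^{1 − 6} = 27405 · 1/32 = 27405/32.
Numerically: E[X] ≈ 856.406.

E[X] = C(30,4)·2^(1−C(4,2)) = 27405/32 ≈ 856.406.


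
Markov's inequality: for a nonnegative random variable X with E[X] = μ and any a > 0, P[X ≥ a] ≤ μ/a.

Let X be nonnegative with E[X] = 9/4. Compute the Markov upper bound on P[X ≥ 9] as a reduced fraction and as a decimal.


μ = E[X] = 9/4, a = 9.
Markov: P[X ≥ 9] ≤ μ/a = (9/4)/9 = 1/4.
Numerically: ≈ 0.250.
(Since a = 9 > μ = 2.250, the bound 1/4 is < 1 and informative.)

P[X ≥ 9] ≤ 1/4 ≈ 0.250.


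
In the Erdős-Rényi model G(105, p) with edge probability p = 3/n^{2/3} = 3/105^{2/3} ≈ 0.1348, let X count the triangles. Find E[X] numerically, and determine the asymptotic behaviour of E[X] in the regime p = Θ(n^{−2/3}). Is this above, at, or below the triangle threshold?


Number of potential triangles: C(105, 3) = 187460.
Each occurs with probability p³ ≈ (0.1348)³ ≈ 2.448980e-03.
By linearity: E[X] = C(105, 3)·p³ ≈ 187460 · 2.448980e-03 ≈ 459.0857.
Since α = 2/3 < 1, p = c/n^{2/3} ≫ 1/n is above the triangle threshold p ~ 1/n. Asymptotically E[X] ~ (c³/6)·n^{3(1−α)} = (3³/6)·n^{1} → ∞; triangles are abundant w.h.p.

E[X] ≈ 459.0857; in regime p = Θ(1/n^{2/3}) E[X] diverges (above the triangle threshold p ~ 1/n).


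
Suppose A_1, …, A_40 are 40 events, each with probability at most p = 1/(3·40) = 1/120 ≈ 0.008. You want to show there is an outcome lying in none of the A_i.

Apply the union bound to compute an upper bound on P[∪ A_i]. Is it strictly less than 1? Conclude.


Union bound: P[∪_{i=1}^{40} A_i] ≤ Σ_i P[A_i] ≤ 40·p = 40·(1/120) = 1/3.
Numerically: 1/3 ≈ 0.333.
Is 1/3 < 1? YES.
Since P[∪ A_i] ≤ 1/3 < 1, the complement has P[∩ A_i^c] ≥ 1 − 1/3 = 2/3 > 0, so some outcome avoids every A_i.

40·p = 1/3 ≈ 0.333; existence CERTIFIED by the union bound.


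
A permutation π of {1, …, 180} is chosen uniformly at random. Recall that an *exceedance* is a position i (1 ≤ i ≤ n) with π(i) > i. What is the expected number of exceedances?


Write X = Σ_{i=1}^{180} X_i, where X_i = 1_{π(i) > i}.
For each fixed i, π(i) is uniform over {1, …, 180} (marginal of a uniform permutation), so P[π(i) > i] = (n − i)/n. Summing: Σ_{i=1}^{180} (n − i)/n = (0 + 1 + … + 179)/180 = 180(180 − 1)/(2·180) = (180 − 1)/2.
Hence E[X] = Σ_{i=1}^{180} (180 − i)/180 = 179/2 ≈ 89.500000.

E[X] = 179/2 = 89.500000.


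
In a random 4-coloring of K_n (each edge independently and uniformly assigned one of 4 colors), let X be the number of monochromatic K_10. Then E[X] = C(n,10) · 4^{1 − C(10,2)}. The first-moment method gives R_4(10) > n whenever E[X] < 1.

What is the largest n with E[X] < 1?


We need C(n, 10) · 4^{1 − 45} < 1, i.e. C(n, 10) < 4^{45 − 1} = 309485009821345068724781056.
Check values of n near the boundary:
  n = 2019: C(2019, 10) = 303322949179835278009229628; 303322949179835278009229628 < 309485009821345068724781056? YES
  n = 2020: C(2020, 10) = 304832018578739931133653656; 304832018578739931133653656 < 309485009821345068724781056? YES
  n = 2021: C(2021, 10) = 306347841644770462864800616; 306347841644770462864800616 < 309485009821345068724781056? YES
  n = 2022: C(2022, 10) = 307870445231474093395937796; 307870445231474093395937796 < 309485009821345068724781056? YES
  n = 2023: C(2023, 10) = 309399856285778485315440716; 309399856285778485315440716 < 309485009821345068724781056? YES
  n = 2024: C(2024, 10) = 310936101848269937576192656; 310936101848269937576192656 < 309485009821345068724781056? NO
  n = 2025: C(2025, 10) = 312479209053472269772600560; 312479209053472269772600560 < 309485009821345068724781056? NO
The largest n with C(n, 10) < 309485009821345068724781056 is n = 2023 (where E[X] = 77349964071444621328860179/77371252455336267181195264 ≈ 0.999725). Hence R_4(10) > 2023, i.e. R_4(10) ≥ 2024.

Largest n = 2023; hence R_4(10) > 2023.


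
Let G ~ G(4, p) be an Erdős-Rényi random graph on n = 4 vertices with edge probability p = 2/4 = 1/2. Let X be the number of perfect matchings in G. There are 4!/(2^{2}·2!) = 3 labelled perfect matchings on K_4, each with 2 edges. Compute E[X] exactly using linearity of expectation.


K_4 has 4!/(2^{2}·2!) = 3 labelled perfect matchings.
For each such perfect matching H, let X_H = 1 if all 2 edges of H are present in G. Then P[X_H = 1] = p^{2} = (1/2)^{2} = 1/4.
Summing the indicators: E[X] = Σ_H E[X_H] = 3 · p^{2} = 3 · 1/4 = 3/4.
Numerically: E[X] ≈ 0.75.

E[X] = 3 · (1/2)^{2} = 3/4 ≈ 0.75.


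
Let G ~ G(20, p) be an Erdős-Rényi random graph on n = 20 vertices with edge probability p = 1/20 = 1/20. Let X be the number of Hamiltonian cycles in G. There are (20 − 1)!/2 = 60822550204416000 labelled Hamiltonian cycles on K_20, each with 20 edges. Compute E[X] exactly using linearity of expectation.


K_20 has (20 − 1)!/2 = 60822550204416000 labelled Hamiltonian cycles.
For each such Hamiltonian cycle H, let X_H = 1 if all 20 edges of H are present in G. Then P[X_H = 1] = p^{20} = (1/20)^{20} = 1/104857600000000000000000000.
Summing the indicators: E[X] = Σ_H E[X_H] = 60822550204416000 · p^{20} = 60822550204416000 · 1/104857600000000000000000000 = 14849255421/25600000000000000000.
Numerically: E[X] ≈ 5.8e-10.

E[X] = 60822550204416000 · (1/20)^{20} = 14849255421/25600000000000000000 ≈ 5.8e-10.


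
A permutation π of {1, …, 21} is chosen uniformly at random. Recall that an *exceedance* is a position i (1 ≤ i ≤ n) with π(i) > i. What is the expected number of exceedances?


Write X = Σ_{i=1}^{21} X_i, where X_i = 1_{π(i) > i}.
For each fixed i, π(i) is uniform over {1, …, 21} (marginal of a uniform permutation), so P[π(i) > i] = (n − i)/n. Summing: Σ_{i=1}^{21} (n − i)/n = (0 + 1 + … + 20)/21 = 21(21 − 1)/(2·21) = (21 − 1)/2.
Hence E[X] = Σ_{i=1}^{21} (21 − i)/21 = 10 ≈ 10.000000.

E[X] = 10 = 10.000000.


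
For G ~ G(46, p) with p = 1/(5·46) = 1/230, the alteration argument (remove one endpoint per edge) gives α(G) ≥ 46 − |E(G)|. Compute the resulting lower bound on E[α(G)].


E[|E(G)|] = C(46, 2)·p = 1035 · (1/230) = 9/2.
E[α(G)] ≥ n − E[|E(G)|] = 46 − 9/2 = 83/2.
Numerically: ≈ 41.500.
(This is only a lower bound; the true E[α(G)] may be larger.)

E[α(G)] ≥ 83/2 ≈ 41.500.


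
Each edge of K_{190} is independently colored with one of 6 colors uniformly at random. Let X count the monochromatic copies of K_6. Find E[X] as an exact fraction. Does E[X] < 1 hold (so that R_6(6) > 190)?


E[X] = C(190, 6) · 6^{1 − 15} = 60334683255 · 6^{−14} = 60334683255/78364164096.
As a reduced fraction: E[X] = 6703853695/8707129344 ≈ 0.770.
Is E[X] < 1? YES.
Since E[X] < 1, there exists a 6-coloring of K_{190} with no monochromatic K_6; hence R_6(6) > 190.

E[X] = 6703853695/8707129344 ≈ 0.770; E[X] < 1, so R_6(6) > 190.


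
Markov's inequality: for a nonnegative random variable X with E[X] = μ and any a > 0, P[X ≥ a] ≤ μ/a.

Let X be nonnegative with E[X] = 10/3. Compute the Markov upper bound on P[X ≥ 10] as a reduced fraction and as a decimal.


μ = E[X] = 10/3, a = 10.
Markov: P[X ≥ 10] ≤ μ/a = (10/3)/10 = 1/3.
Numerically: ≈ 0.3333.
(Since a = 10 > μ = 3.3333, the bound 1/3 is < 1 and informative.)

P[X ≥ 10] ≤ 1/3 ≈ 0.3333.
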